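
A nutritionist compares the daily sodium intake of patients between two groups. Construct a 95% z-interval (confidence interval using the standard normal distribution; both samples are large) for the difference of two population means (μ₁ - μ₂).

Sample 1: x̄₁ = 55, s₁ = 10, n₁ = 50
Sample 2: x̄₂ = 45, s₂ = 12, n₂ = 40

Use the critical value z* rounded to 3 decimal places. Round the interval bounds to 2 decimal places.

Both samples are large (n₁ = 50 ≥ 30, n₂ = 40 ≥ 30), so a z-interval for the difference of means applies.

Point estimate: x̄₁ - x̄₂ = 55 - 45 = 10

Standard error: SE = √(s₁²/n₁ + s₂²/n₂)
= √(10²/50 + 12²/40)
= √(2.000000 + 3.600000)
= 2.366432

For 95% confidence, z* = 1.96 (from standard normal table)
Margin of error: E = z* × SE = 1.96 × 2.366432 = 4.6382

Z-interval: (x̄₁ - x̄₂) ± E = 10 ± 4.6382 = (5.3618, 14.6382)

Rounded to 2 decimal places:

(5.36, 14.64)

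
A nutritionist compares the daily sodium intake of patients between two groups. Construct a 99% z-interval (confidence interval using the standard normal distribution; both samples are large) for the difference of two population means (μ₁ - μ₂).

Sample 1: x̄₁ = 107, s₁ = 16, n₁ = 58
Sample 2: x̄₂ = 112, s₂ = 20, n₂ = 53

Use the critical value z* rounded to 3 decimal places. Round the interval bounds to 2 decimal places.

Both samples are large (n₁ = 58 ≥ 30, n₂ = 53 ≥ 30), so a z-interval for the difference of means applies.

Point estimate: x̄₁ - x̄₂ = 107 - 112 = -5

Standard error: SE = √(s₁²/n₁ + s₂²/n₂)
= √(16²/58 + 20²/53)
= √(4.413793 + 7.547170)
= 3.458463

For 99% confidence, z* = 2.576 (from standard normal table)
Margin of error: E = z* × SE = 2.576 × 3.458463 = 8.9090

Z-interval: (x̄₁ - x̄₂) ± E = -5 ± 8.9090 = (-13.9090, 3.9090)

Rounded to 2 decimal places:

(-13.91, 3.91)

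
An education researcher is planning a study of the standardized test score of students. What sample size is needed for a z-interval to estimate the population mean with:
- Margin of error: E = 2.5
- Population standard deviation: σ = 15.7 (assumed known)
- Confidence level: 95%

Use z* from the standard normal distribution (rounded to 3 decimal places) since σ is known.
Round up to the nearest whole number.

Using z* since population σ is known (z-interval formula).

For 95% confidence, z* = 1.96 (from standard normal table)

Sample size formula for z-interval: n = (z*σ/E)²

n = (1.96 × 15.7 / 2.5)²
  = (12.308800)²
  = 151.5066

Round up to the nearest whole number: n = 152

152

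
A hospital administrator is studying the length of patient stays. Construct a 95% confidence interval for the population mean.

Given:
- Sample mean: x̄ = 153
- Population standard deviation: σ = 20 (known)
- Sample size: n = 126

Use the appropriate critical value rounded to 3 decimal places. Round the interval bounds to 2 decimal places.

The population standard deviation σ is known, so use a z-interval (standard normal critical value).

For 95% confidence, z* = 1.96 (from standard normal table)

Standard error: SE = σ/√n = 20/√126 = 1.781742

Margin of error: E = z* × SE = 1.96 × 1.781742 = 3.4922

Z-interval: x̄ ± E = 153 ± 3.4922 = (149.5078, 156.4922)

Rounded to 2 decimal places:

(149.51, 156.49)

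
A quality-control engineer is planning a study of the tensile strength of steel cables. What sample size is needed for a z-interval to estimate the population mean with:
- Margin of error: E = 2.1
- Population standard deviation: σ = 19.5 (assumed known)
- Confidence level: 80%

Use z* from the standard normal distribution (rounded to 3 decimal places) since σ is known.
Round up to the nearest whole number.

Using z* since population σ is known (z-interval formula).

For 80% confidence, z* = 1.282 (from standard normal table)

Sample size formula for z-interval: n = (z*σ/E)²

n = (1.282 × 19.5 / 2.1)²
  = (11.904286)²
  = 141.7120

Round up to the nearest whole number: n = 142

142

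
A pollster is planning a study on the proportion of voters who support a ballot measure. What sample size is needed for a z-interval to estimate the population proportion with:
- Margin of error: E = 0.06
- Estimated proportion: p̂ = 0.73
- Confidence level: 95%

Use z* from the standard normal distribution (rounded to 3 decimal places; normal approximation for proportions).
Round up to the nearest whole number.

Using z* for proportion z-interval (normal approximation).

For 95% confidence, z* = 1.96 (from standard normal table)

Sample size formula for proportion z-interval: n = z*²p̂(1-p̂)/E²

n = 1.96² × 0.73 × 0.27 / 0.06²
  = 3.8416 × 0.1971 / 0.0036
  = 210.3276

Round up to the nearest whole number: n = 211

211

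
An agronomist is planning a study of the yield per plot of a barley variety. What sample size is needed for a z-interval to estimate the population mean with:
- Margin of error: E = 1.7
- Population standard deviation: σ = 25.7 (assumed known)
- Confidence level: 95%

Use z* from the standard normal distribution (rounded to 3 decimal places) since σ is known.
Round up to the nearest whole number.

Using z* since population σ is known (z-interval formula).

For 95% confidence, z* = 1.96 (from standard normal table)

Sample size formula for z-interval: n = (z*σ/E)²

n = (1.96 × 25.7 / 1.7)²
  = (29.630588)²
  = 877.9718

Round up to the nearest whole number: n = 878

878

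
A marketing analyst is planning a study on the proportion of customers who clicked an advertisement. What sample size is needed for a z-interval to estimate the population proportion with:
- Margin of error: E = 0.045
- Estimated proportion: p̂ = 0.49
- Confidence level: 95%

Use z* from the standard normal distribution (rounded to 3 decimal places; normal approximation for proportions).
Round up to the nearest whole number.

Using z* for proportion z-interval (normal approximation).

For 95% confidence, z* = 1.96 (from standard normal table)

Sample size formula for proportion z-interval: n = z*²p̂(1-p̂)/E²

n = 1.96² × 0.49 × 0.51 / 0.045²
  = 3.8416 × 0.2499 / 0.002025
  = 474.0819

Round up to the nearest whole number: n = 475

475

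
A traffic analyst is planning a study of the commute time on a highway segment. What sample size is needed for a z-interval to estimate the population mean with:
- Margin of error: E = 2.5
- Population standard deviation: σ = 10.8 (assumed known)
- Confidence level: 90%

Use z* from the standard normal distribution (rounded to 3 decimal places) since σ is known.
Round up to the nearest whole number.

Using z* since population σ is known (z-interval formula).

For 90% confidence, z* = 1.645 (from standard normal table)

Sample size formula for z-interval: n = (z*σ/E)²

n = (1.645 × 10.8 / 2.5)²
  = (7.106400)²
  = 50.5009

Round up to the nearest whole number: n = 51

51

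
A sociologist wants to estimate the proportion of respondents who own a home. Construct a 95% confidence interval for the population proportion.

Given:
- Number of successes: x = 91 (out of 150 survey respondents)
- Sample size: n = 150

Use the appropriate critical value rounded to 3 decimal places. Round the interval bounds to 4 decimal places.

Sample proportion: p̂ = 91/150 = 0.606667

Check conditions for normal approximation:
  np̂ = 91 ≥ 10 ✓
  n(1-p̂) = 59 ≥ 10 ✓

The sample is large enough, so use a z-interval (normal approximation) for the proportion.

For 95% confidence, z* = 1.96 (from standard normal table)

Standard error: SE = √(p̂(1-p̂)/n) = √(0.606667×0.393333/150) = 0.03988502

Margin of error: E = z* × SE = 1.96 × 0.03988502 = 0.078175

Z-interval: p̂ ± E = 0.606667 ± 0.078175 = (0.528492, 0.684841)

Rounded to 4 decimal places:

(0.5285, 0.6848)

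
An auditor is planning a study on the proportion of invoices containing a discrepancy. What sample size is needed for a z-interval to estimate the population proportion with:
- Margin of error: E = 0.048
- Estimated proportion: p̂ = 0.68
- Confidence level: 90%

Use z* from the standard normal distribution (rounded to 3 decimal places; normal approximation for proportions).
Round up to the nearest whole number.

Using z* for proportion z-interval (normal approximation).

For 90% confidence, z* = 1.645 (from standard normal table)

Sample size formula for proportion z-interval: n = z*²p̂(1-p̂)/E²

n = 1.645² × 0.68 × 0.32 / 0.048²
  = 2.706025 × 0.2176 / 0.002304
  = 255.5690

Round up to the nearest whole number: n = 256

256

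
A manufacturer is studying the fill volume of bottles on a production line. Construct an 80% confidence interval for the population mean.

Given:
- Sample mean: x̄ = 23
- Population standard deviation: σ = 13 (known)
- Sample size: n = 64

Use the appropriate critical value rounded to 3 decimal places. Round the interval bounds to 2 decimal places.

The population standard deviation σ is known, so use a z-interval (standard normal critical value).

For 80% confidence, z* = 1.282 (from standard normal table)

Standard error: SE = σ/√n = 13/√64 = 1.625000

Margin of error: E = z* × SE = 1.282 × 1.625000 = 2.0833

Z-interval: x̄ ± E = 23 ± 2.0833 = (20.9168, 25.0832)

Rounded to 2 decimal places:

(20.92, 25.08)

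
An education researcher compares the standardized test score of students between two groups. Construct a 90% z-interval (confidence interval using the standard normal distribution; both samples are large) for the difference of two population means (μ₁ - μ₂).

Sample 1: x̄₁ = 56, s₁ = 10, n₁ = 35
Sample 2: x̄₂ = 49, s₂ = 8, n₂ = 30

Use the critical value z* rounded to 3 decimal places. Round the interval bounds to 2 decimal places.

Both samples are large (n₁ = 35 ≥ 30, n₂ = 30 ≥ 30), so a z-interval for the difference of means applies.

Point estimate: x̄₁ - x̄₂ = 56 - 49 = 7

Standard error: SE = √(s₁²/n₁ + s₂²/n₂)
= √(10²/35 + 8²/30)
= √(2.857143 + 2.133333)
= 2.233937

For 90% confidence, z* = 1.645 (from standard normal table)
Margin of error: E = z* × SE = 1.645 × 2.233937 = 3.6748

Z-interval: (x̄₁ - x̄₂) ± E = 7 ± 3.6748 = (3.3252, 10.6748)

Rounded to 2 decimal places:

(3.33, 10.67)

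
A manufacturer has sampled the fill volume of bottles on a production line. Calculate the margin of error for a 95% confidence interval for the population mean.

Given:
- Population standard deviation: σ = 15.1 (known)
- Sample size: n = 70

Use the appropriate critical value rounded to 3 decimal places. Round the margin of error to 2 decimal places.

The population standard deviation σ is known, so use the z-interval margin of error formula.

For 95% confidence, z* = 1.96 (from standard normal table)

Margin of error formula for z-interval: E = z* × σ/√n

E = 1.96 × 15.1/√70
  = 1.96 × 1.804795
  = 3.5374

Rounded to 2 decimal places:

3.54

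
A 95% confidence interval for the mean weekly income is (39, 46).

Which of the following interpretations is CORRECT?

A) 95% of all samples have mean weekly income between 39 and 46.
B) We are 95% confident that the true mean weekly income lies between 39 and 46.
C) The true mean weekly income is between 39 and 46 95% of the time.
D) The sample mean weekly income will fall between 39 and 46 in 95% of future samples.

A confidence interval represents our confidence in the procedure, not a probability statement about the parameter.

Key concept: If we repeated this sampling process many times and computed a 95% CI each time, about 95% of those intervals would contain the true population parameter.

For this specific interval (39, 46):
- Midpoint (point estimate): 42.5
- Margin of error: 3.5

The correct interpretation is the one stating confidence that the true parameter lies in the interval — option B.

B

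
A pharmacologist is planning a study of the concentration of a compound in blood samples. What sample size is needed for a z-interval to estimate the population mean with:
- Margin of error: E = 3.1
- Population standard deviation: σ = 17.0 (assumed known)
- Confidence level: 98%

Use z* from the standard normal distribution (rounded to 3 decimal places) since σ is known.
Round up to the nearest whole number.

Using z* since population σ is known (z-interval formula).

For 98% confidence, z* = 2.326 (from standard normal table)

Sample size formula for z-interval: n = (z*σ/E)²

n = (2.326 × 17.0 / 3.1)²
  = (12.755484)²
  = 162.7024

Round up to the nearest whole number: n = 163

163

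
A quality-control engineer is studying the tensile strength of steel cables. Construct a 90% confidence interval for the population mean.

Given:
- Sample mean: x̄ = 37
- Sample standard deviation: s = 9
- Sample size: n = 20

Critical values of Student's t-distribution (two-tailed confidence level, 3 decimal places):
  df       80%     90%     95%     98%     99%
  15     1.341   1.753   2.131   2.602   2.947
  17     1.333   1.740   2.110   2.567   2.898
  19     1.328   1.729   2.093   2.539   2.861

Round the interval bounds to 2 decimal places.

The population standard deviation σ is unknown (only the sample standard deviation s is given), so use a t-interval with df = n - 1 = 20 - 1 = 19.

For 90% confidence with df = 19, t* = 1.729 (from t-table)

Standard error: SE = s/√n = 9/√20 = 2.012461

Margin of error: E = t* × SE = 1.729 × 2.012461 = 3.4795

T-interval: x̄ ± E = 37 ± 3.4795 = (33.5205, 40.4795)

Rounded to 2 decimal places:

(33.52, 40.48)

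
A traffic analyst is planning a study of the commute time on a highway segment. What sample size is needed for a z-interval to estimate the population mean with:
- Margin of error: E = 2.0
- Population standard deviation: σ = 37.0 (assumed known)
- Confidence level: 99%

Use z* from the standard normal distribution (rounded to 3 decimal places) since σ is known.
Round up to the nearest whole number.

Using z* since population σ is known (z-interval formula).

For 99% confidence, z* = 2.576 (from standard normal table)

Sample size formula for z-interval: n = (z*σ/E)²

n = (2.576 × 37.0 / 2.0)²
  = (47.656000)²
  = 2271.0943

Round up to the nearest whole number: n = 2272

2272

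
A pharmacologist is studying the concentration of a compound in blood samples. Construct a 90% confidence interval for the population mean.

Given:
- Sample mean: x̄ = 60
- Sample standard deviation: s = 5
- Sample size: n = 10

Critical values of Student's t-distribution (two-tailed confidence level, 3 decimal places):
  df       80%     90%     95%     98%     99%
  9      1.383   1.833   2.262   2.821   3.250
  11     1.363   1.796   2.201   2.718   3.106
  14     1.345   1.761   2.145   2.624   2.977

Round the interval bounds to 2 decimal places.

The population standard deviation σ is unknown (only the sample standard deviation s is given), so use a t-interval with df = n - 1 = 10 - 1 = 9.

For 90% confidence with df = 9, t* = 1.833 (from t-table)

Standard error: SE = s/√n = 5/√10 = 1.581139

Margin of error: E = t* × SE = 1.833 × 1.581139 = 2.8982

T-interval: x̄ ± E = 60 ± 2.8982 = (57.1018, 62.8982)

Rounded to 2 decimal places:

(57.10, 62.90)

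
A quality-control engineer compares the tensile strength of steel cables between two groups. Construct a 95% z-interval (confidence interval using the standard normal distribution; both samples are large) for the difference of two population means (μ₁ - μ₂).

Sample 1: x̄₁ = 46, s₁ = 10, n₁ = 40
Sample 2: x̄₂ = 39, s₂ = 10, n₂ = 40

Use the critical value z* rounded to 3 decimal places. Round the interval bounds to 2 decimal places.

Both samples are large (n₁ = 40 ≥ 30, n₂ = 40 ≥ 30), so a z-interval for the difference of means applies.

Point estimate: x̄₁ - x̄₂ = 46 - 39 = 7

Standard error: SE = √(s₁²/n₁ + s₂²/n₂)
= √(10²/40 + 10²/40)
= √(2.500000 + 2.500000)
= 2.236068

For 95% confidence, z* = 1.96 (from standard normal table)
Margin of error: E = z* × SE = 1.96 × 2.236068 = 4.3827

Z-interval: (x̄₁ - x̄₂) ± E = 7 ± 4.3827 = (2.6173, 11.3827)

Rounded to 2 decimal places:

(2.62, 11.38)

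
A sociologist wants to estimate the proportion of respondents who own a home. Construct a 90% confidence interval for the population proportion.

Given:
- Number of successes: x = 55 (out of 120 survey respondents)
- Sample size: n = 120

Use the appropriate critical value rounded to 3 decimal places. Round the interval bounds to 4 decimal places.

Sample proportion: p̂ = 55/120 = 0.458333

Check conditions for normal approximation:
  np̂ = 55 ≥ 10 ✓
  n(1-p̂) = 65 ≥ 10 ✓

The sample is large enough, so use a z-interval (normal approximation) for the proportion.

For 90% confidence, z* = 1.645 (from standard normal table)

Standard error: SE = √(p̂(1-p̂)/n) = √(0.458333×0.541667/120) = 0.04548479

Margin of error: E = z* × SE = 1.645 × 0.04548479 = 0.074822

Z-interval: p̂ ± E = 0.458333 ± 0.074822 = (0.383511, 0.533156)

Rounded to 4 decimal places:

(0.3835, 0.5332)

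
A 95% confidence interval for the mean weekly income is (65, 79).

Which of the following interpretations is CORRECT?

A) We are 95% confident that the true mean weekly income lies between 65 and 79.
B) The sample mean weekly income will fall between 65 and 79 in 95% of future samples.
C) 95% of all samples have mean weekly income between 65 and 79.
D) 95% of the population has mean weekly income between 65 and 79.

A confidence interval represents our confidence in the procedure, not a probability statement about the parameter.

Key concept: If we repeated this sampling process many times and computed a 95% CI each time, about 95% of those intervals would contain the true population parameter.

For this specific interval (65, 79):
- Midpoint (point estimate): 72
- Margin of error: 7

The correct interpretation is the one stating confidence that the true parameter lies in the interval — option A.

A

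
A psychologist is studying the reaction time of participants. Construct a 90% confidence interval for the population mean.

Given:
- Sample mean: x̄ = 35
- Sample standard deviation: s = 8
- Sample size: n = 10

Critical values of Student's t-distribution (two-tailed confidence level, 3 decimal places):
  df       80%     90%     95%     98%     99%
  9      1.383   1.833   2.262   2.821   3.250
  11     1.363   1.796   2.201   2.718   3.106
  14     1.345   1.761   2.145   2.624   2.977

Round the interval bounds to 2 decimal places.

The population standard deviation σ is unknown (only the sample standard deviation s is given), so use a t-interval with df = n - 1 = 10 - 1 = 9.

For 90% confidence with df = 9, t* = 1.833 (from t-table)

Standard error: SE = s/√n = 8/√10 = 2.529822

Margin of error: E = t* × SE = 1.833 × 2.529822 = 4.6372

T-interval: x̄ ± E = 35 ± 4.6372 = (30.3628, 39.6372)

Rounded to 2 decimal places:

(30.36, 39.64)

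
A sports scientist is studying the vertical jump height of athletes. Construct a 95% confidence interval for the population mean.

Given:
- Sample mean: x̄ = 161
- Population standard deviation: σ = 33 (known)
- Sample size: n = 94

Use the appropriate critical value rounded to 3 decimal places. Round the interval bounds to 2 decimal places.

The population standard deviation σ is known, so use a z-interval (standard normal critical value).

For 95% confidence, z* = 1.96 (from standard normal table)

Standard error: SE = σ/√n = 33/√94 = 3.403690

Margin of error: E = z* × SE = 1.96 × 3.403690 = 6.6712

Z-interval: x̄ ± E = 161 ± 6.6712 = (154.3288, 167.6712)

Rounded to 2 decimal places:

(154.33, 167.67)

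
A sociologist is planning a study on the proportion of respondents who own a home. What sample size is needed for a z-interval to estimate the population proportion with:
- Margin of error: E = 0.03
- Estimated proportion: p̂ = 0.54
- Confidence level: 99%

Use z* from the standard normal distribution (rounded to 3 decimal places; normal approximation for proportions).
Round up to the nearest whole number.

Using z* for proportion z-interval (normal approximation).

For 99% confidence, z* = 2.576 (from standard normal table)

Sample size formula for proportion z-interval: n = z*²p̂(1-p̂)/E²

n = 2.576² × 0.54 × 0.46 / 0.03²
  = 6.635776 × 0.2484 / 0.0009
  = 1831.4742

Round up to the nearest whole number: n = 1832

1832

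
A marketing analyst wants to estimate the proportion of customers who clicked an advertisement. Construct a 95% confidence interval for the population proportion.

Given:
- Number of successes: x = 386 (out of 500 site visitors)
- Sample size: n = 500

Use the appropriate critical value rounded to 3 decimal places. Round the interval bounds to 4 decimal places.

Sample proportion: p̂ = 386/500 = 0.772000

Check conditions for normal approximation:
  np̂ = 386 ≥ 10 ✓
  n(1-p̂) = 114 ≥ 10 ✓

The sample is large enough, so use a z-interval (normal approximation) for the proportion.

For 95% confidence, z* = 1.96 (from standard normal table)

Standard error: SE = √(p̂(1-p̂)/n) = √(0.772000×0.228000/500) = 0.01876252

Margin of error: E = z* × SE = 1.96 × 0.01876252 = 0.036775

Z-interval: p̂ ± E = 0.772000 ± 0.036775 = (0.735225, 0.808775)

Rounded to 4 decimal places:

(0.7352, 0.8088)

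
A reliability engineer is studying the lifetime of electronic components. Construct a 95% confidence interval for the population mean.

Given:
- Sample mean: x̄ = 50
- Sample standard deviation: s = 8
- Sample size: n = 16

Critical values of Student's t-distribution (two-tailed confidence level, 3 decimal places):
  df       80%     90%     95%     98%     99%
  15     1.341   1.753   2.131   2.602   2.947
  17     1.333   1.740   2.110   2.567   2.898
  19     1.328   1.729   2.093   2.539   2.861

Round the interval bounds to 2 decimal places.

The population standard deviation σ is unknown (only the sample standard deviation s is given), so use a t-interval with df = n - 1 = 16 - 1 = 15.

For 95% confidence with df = 15, t* = 2.131 (from t-table)

Standard error: SE = s/√n = 8/√16 = 2.000000

Margin of error: E = t* × SE = 2.131 × 2.000000 = 4.2620

T-interval: x̄ ± E = 50 ± 4.2620 = (45.7380, 54.2620)

Rounded to 2 decimal places:

(45.74, 54.26)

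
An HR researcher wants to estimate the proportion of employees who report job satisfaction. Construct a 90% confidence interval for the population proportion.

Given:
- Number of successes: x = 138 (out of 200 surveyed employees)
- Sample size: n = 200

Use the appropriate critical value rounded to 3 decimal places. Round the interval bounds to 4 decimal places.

Sample proportion: p̂ = 138/200 = 0.690000

Check conditions for normal approximation:
  np̂ = 138 ≥ 10 ✓
  n(1-p̂) = 62 ≥ 10 ✓

The sample is large enough, so use a z-interval (normal approximation) for the proportion.

For 90% confidence, z* = 1.645 (from standard normal table)

Standard error: SE = √(p̂(1-p̂)/n) = √(0.690000×0.310000/200) = 0.03270321

Margin of error: E = z* × SE = 1.645 × 0.03270321 = 0.053797

Z-interval: p̂ ± E = 0.690000 ± 0.053797 = (0.636203, 0.743797)

Rounded to 4 decimal places:

(0.6362, 0.7438)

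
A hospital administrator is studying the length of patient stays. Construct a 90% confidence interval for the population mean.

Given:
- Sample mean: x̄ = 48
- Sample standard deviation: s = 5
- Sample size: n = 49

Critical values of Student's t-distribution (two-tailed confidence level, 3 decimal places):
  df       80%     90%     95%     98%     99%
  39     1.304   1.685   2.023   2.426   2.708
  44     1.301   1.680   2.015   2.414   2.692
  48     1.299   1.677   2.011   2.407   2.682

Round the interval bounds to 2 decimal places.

The population standard deviation σ is unknown (only the sample standard deviation s is given), so use a t-interval with df = n - 1 = 49 - 1 = 48.

For 90% confidence with df = 48, t* = 1.677 (from t-table)

Standard error: SE = s/√n = 5/√49 = 0.714286

Margin of error: E = t* × SE = 1.677 × 0.714286 = 1.1979

T-interval: x̄ ± E = 48 ± 1.1979 = (46.8021, 49.1979)

Rounded to 2 decimal places:

(46.80, 49.20)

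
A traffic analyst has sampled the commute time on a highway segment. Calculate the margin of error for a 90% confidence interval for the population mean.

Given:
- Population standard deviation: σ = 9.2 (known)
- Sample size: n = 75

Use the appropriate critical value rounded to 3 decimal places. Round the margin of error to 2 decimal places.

The population standard deviation σ is known, so use the z-interval margin of error formula.

For 90% confidence, z* = 1.645 (from standard normal table)

Margin of error formula for z-interval: E = z* × σ/√n

E = 1.645 × 9.2/√75
  = 1.645 × 1.062324
  = 1.7475

Rounded to 2 decimal places:

1.75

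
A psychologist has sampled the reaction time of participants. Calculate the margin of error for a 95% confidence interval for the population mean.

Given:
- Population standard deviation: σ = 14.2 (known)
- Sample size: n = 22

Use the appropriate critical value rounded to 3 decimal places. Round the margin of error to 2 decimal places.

The population standard deviation σ is known, so use the z-interval margin of error formula.

For 95% confidence, z* = 1.96 (from standard normal table)

Margin of error formula for z-interval: E = z* × σ/√n

E = 1.96 × 14.2/√22
  = 1.96 × 3.027450
  = 5.9338

Rounded to 2 decimal places:

5.93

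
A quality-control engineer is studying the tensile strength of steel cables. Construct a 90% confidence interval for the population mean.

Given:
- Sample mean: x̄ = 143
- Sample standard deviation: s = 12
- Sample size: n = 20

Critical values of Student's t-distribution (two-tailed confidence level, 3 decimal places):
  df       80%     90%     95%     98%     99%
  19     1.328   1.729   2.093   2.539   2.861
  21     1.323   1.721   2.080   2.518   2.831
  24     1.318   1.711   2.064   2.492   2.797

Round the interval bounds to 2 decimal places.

The population standard deviation σ is unknown (only the sample standard deviation s is given), so use a t-interval with df = n - 1 = 20 - 1 = 19.

For 90% confidence with df = 19, t* = 1.729 (from t-table)

Standard error: SE = s/√n = 12/√20 = 2.683282

Margin of error: E = t* × SE = 1.729 × 2.683282 = 4.6394

T-interval: x̄ ± E = 143 ± 4.6394 = (138.3606, 147.6394)

Rounded to 2 decimal places:

(138.36, 147.64)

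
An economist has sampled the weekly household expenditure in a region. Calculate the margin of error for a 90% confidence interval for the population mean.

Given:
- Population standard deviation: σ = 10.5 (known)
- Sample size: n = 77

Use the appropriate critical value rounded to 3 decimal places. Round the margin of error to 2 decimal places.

The population standard deviation σ is known, so use the z-interval margin of error formula.

For 90% confidence, z* = 1.645 (from standard normal table)

Margin of error formula for z-interval: E = z* × σ/√n

E = 1.645 × 10.5/√77
  = 1.645 × 1.196586
  = 1.9684

Rounded to 2 decimal places:

1.97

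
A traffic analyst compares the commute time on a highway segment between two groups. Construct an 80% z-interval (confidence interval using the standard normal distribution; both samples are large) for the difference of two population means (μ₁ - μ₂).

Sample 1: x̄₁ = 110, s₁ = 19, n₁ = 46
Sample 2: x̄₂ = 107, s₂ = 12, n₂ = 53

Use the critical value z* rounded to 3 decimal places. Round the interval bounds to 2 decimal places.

Both samples are large (n₁ = 46 ≥ 30, n₂ = 53 ≥ 30), so a z-interval for the difference of means applies.

Point estimate: x̄₁ - x̄₂ = 110 - 107 = 3

Standard error: SE = √(s₁²/n₁ + s₂²/n₂)
= √(19²/46 + 12²/53)
= √(7.847826 + 2.716981)
= 3.250355

For 80% confidence, z* = 1.282 (from standard normal table)
Margin of error: E = z* × SE = 1.282 × 3.250355 = 4.1670

Z-interval: (x̄₁ - x̄₂) ± E = 3 ± 4.1670 = (-1.1670, 7.1670)

Rounded to 2 decimal places:

(-1.17, 7.17)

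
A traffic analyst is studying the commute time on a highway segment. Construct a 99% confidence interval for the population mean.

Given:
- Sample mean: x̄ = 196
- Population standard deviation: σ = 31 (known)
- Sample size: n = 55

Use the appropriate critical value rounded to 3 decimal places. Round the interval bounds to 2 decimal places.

The population standard deviation σ is known, so use a z-interval (standard normal critical value).

For 99% confidence, z* = 2.576 (from standard normal table)

Standard error: SE = σ/√n = 31/√55 = 4.180039

Margin of error: E = z* × SE = 2.576 × 4.180039 = 10.7678

Z-interval: x̄ ± E = 196 ± 10.7678 = (185.2322, 206.7678)

Rounded to 2 decimal places:

(185.23, 206.77)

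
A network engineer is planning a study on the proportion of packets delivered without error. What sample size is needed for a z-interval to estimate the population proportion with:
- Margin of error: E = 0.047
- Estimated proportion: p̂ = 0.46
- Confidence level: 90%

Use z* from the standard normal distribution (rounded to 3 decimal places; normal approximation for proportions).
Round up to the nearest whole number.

Using z* for proportion z-interval (normal approximation).

For 90% confidence, z* = 1.645 (from standard normal table)

Sample size formula for proportion z-interval: n = z*²p̂(1-p̂)/E²

n = 1.645² × 0.46 × 0.54 / 0.047²
  = 2.706025 × 0.2484 / 0.002209
  = 304.2900

Round up to the nearest whole number: n = 305

305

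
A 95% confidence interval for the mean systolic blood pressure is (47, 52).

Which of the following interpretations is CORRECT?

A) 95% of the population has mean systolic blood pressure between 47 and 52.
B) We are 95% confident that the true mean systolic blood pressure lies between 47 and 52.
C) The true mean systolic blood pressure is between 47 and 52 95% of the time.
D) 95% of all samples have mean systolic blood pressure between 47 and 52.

A confidence interval represents our confidence in the procedure, not a probability statement about the parameter.

Key concept: If we repeated this sampling process many times and computed a 95% CI each time, about 95% of those intervals would contain the true population parameter.

For this specific interval (47, 52):
- Midpoint (point estimate): 49.5
- Margin of error: 2.5

The correct interpretation is the one stating confidence that the true parameter lies in the interval — option B.

B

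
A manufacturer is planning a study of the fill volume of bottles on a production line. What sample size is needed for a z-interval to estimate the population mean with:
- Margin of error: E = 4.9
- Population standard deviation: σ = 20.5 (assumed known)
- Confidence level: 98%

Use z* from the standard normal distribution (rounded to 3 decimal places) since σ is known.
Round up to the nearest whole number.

Using z* since population σ is known (z-interval formula).

For 98% confidence, z* = 2.326 (from standard normal table)

Sample size formula for z-interval: n = (z*σ/E)²

n = (2.326 × 20.5 / 4.9)²
  = (9.731224)²
  = 94.6967

Round up to the nearest whole number: n = 95

95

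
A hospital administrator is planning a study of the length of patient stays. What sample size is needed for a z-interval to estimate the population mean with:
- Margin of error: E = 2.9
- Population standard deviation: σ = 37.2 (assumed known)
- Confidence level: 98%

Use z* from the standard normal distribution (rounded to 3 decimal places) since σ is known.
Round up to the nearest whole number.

Using z* since population σ is known (z-interval formula).

For 98% confidence, z* = 2.326 (from standard normal table)

Sample size formula for z-interval: n = (z*σ/E)²

n = (2.326 × 37.2 / 2.9)²
  = (29.836966)²
  = 890.2445

Round up to the nearest whole number: n = 891

891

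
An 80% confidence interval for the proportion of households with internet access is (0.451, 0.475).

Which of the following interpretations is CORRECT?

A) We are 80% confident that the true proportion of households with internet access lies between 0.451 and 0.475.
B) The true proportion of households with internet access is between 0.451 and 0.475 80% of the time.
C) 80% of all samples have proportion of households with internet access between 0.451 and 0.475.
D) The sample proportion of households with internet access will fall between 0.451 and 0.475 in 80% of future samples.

A confidence interval represents our confidence in the procedure, not a probability statement about the parameter.

Key concept: If we repeated this sampling process many times and computed an 80% CI each time, about 80% of those intervals would contain the true population parameter.

For this specific interval (0.451, 0.475):
- Midpoint (point estimate): 0.463
- Margin of error: 0.012

The correct interpretation is the one stating confidence that the true parameter lies in the interval — option A.

A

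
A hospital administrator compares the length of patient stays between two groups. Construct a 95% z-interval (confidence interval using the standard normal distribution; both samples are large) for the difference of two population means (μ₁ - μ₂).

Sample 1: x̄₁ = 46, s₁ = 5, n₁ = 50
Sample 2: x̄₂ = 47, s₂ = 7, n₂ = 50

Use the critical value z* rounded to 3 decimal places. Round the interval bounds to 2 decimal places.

Both samples are large (n₁ = 50 ≥ 30, n₂ = 50 ≥ 30), so a z-interval for the difference of means applies.

Point estimate: x̄₁ - x̄₂ = 46 - 47 = -1

Standard error: SE = √(s₁²/n₁ + s₂²/n₂)
= √(5²/50 + 7²/50)
= √(0.500000 + 0.980000)
= 1.216553

For 95% confidence, z* = 1.96 (from standard normal table)
Margin of error: E = z* × SE = 1.96 × 1.216553 = 2.3844

Z-interval: (x̄₁ - x̄₂) ± E = -1 ± 2.3844 = (-3.3844, 1.3844)

Rounded to 2 decimal places:

(-3.38, 1.38)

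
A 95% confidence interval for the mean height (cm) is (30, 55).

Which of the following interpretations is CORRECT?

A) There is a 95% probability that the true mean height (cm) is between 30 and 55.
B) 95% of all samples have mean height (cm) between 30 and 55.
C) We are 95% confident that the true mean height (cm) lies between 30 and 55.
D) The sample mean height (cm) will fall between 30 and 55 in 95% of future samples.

A confidence interval represents our confidence in the procedure, not a probability statement about the parameter.

Key concept: If we repeated this sampling process many times and computed a 95% CI each time, about 95% of those intervals would contain the true population parameter.

For this specific interval (30, 55):
- Midpoint (point estimate): 42.5
- Margin of error: 12.5

The correct interpretation is the one stating confidence that the true parameter lies in the interval — option C.

C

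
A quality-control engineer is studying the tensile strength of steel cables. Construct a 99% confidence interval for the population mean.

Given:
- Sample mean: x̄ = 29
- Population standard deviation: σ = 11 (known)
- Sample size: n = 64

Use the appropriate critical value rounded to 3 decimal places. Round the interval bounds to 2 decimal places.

The population standard deviation σ is known, so use a z-interval (standard normal critical value).

For 99% confidence, z* = 2.576 (from standard normal table)

Standard error: SE = σ/√n = 11/√64 = 1.375000

Margin of error: E = z* × SE = 2.576 × 1.375000 = 3.5420

Z-interval: x̄ ± E = 29 ± 3.5420 = (25.4580, 32.5420)

Rounded to 2 decimal places:

(25.46, 32.54)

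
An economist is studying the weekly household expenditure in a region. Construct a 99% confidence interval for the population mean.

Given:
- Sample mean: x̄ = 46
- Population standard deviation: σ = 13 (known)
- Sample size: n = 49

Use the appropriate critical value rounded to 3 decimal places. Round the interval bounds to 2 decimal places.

The population standard deviation σ is known, so use a z-interval (standard normal critical value).

For 99% confidence, z* = 2.576 (from standard normal table)

Standard error: SE = σ/√n = 13/√49 = 1.857143

Margin of error: E = z* × SE = 2.576 × 1.857143 = 4.7840

Z-interval: x̄ ± E = 46 ± 4.7840 = (41.2160, 50.7840)

Rounded to 2 decimal places:

(41.22, 50.78)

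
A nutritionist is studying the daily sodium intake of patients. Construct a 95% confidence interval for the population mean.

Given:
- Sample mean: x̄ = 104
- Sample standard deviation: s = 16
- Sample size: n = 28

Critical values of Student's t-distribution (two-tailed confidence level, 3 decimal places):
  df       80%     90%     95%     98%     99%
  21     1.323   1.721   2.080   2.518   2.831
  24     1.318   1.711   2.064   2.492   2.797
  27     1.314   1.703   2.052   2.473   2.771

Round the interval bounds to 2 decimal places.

The population standard deviation σ is unknown (only the sample standard deviation s is given), so use a t-interval with df = n - 1 = 28 - 1 = 27.

For 95% confidence with df = 27, t* = 2.052 (from t-table)

Standard error: SE = s/√n = 16/√28 = 3.023716

Margin of error: E = t* × SE = 2.052 × 3.023716 = 6.2047

T-interval: x̄ ± E = 104 ± 6.2047 = (97.7953, 110.2047)

Rounded to 2 decimal places:

(97.80, 110.20)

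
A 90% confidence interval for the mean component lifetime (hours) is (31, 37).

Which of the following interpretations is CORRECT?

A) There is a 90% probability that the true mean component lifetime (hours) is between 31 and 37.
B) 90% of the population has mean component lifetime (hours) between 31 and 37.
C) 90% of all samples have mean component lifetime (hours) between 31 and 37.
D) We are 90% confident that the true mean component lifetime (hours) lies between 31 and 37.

A confidence interval represents our confidence in the procedure, not a probability statement about the parameter.

Key concept: If we repeated this sampling process many times and computed a 90% CI each time, about 90% of those intervals would contain the true population parameter.

For this specific interval (31, 37):
- Midpoint (point estimate): 34
- Margin of error: 3

The correct interpretation is the one stating confidence that the true parameter lies in the interval — option D.

D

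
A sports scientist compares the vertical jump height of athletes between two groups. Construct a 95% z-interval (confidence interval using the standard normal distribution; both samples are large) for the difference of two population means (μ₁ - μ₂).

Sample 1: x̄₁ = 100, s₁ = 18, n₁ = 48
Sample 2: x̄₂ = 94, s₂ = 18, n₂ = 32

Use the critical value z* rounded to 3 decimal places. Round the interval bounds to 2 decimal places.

Both samples are large (n₁ = 48 ≥ 30, n₂ = 32 ≥ 30), so a z-interval for the difference of means applies.

Point estimate: x̄₁ - x̄₂ = 100 - 94 = 6

Standard error: SE = √(s₁²/n₁ + s₂²/n₂)
= √(18²/48 + 18²/32)
= √(6.750000 + 10.125000)
= 4.107919

For 95% confidence, z* = 1.96 (from standard normal table)
Margin of error: E = z* × SE = 1.96 × 4.107919 = 8.0515

Z-interval: (x̄₁ - x̄₂) ± E = 6 ± 8.0515 = (-2.0515, 14.0515)

Rounded to 2 decimal places:

(-2.05, 14.05)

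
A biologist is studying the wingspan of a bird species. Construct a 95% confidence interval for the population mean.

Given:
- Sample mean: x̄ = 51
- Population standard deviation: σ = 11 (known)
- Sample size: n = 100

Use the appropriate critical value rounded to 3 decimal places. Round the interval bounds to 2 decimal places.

The population standard deviation σ is known, so use a z-interval (standard normal critical value).

For 95% confidence, z* = 1.96 (from standard normal table)

Standard error: SE = σ/√n = 11/√100 = 1.100000

Margin of error: E = z* × SE = 1.96 × 1.100000 = 2.1560

Z-interval: x̄ ± E = 51 ± 2.1560 = (48.8440, 53.1560)

Rounded to 2 decimal places:

(48.84, 53.16)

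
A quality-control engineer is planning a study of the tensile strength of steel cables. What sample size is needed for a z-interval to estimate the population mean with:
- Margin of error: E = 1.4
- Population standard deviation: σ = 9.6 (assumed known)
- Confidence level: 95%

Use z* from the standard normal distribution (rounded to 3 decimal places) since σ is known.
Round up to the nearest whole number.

Using z* since population σ is known (z-interval formula).

For 95% confidence, z* = 1.96 (from standard normal table)

Sample size formula for z-interval: n = (z*σ/E)²

n = (1.96 × 9.6 / 1.4)²
  = (13.440000)²
  = 180.6336

Round up to the nearest whole number: n = 181

181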